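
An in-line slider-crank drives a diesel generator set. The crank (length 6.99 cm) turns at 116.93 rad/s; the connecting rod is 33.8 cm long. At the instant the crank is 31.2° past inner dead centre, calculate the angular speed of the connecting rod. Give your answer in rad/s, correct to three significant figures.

ω = 116.9 rad/s
The rod makes angle φ with the slider axis where L sinφ = r sinθ; differentiating, L cosφ·φ̇ = r ω cosθ.
L cosφ = √(L² − r² sin²θ) = 0.33605 m.
|ω_rod| = r ω |cosθ| / √(L² − r² sin²θ) = 0.0699·116.9·0.85536/0.33605 = 20.804 rad/s.

20.8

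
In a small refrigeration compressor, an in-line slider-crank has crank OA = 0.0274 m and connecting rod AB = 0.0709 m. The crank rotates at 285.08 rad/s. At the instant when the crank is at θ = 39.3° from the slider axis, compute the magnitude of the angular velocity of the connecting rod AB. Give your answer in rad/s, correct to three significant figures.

ω = 285.1 rad/s
The rod makes angle φ with the slider axis where L sinφ = r sinθ; differentiating, L cosφ·φ̇ = r ω cosθ.
L cosφ = √(L² − r² sin²θ) = 0.068743 m.
|ω_rod| = r ω |cosθ| / √(L² − r² sin²θ) = 0.0274·285.1·0.77384/0.068743 = 87.93 rad/s.

87.9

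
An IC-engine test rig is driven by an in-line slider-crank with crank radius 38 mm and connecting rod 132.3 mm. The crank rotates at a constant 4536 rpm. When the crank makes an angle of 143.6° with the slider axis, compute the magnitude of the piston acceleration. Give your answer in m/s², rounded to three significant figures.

ω = 2π·4536/60 = 475 rad/s
x(θ) = r cosθ + √(L² − r² sin²θ); with ω constant, a = ω²·d²x/dθ².
d²x/dθ² = −r cosθ − r²(cos2θ)/√u − r⁴ sin²2θ/(4u^{3/2}),  u = L² − r² sin²θ = 0.0169948 m².
Substituting r = 0.038 m, L = 0.1323 m, θ = 143.6°: d²x/dθ² = +0.027096 m.
a = ω²·d²x/dθ² = (475)²·(+0.027096) = +6113.7 m/s²;  |a| = 6113.7 m/s².

6110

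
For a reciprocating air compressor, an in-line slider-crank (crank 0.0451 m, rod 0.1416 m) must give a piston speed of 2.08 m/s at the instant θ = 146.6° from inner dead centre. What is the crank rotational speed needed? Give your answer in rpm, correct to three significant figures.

For an in-line slider-crank, |v_piston| = rω|sinθ|·[1 + r cosθ/√(L² − r² sin²θ)].
With r = 0.0451 m, L = 0.1416 m, θ = 146.6°: the bracketed kinematic factor |dx/dθ| = 0.018121 m.
ω = v/|dx/dθ| = 2.08/0.018121 = 114.78 rad/s.
N = 60ω/(2π) = 1096.1 rpm.

1100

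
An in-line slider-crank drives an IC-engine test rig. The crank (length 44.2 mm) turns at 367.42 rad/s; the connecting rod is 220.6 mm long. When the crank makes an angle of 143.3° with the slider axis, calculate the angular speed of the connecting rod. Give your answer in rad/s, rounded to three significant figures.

ω = 367.4 rad/s
The rod makes angle φ with the slider axis where L sinφ = r sinθ; differentiating, L cosφ·φ̇ = r ω cosθ.
L cosφ = √(L² − r² sin²θ) = 0.21901 m.
|ω_rod| = r ω |cosθ| / √(L² − r² sin²θ) = 0.0442·367.4·0.80178/0.21901 = 59.452 rad/s.

59.5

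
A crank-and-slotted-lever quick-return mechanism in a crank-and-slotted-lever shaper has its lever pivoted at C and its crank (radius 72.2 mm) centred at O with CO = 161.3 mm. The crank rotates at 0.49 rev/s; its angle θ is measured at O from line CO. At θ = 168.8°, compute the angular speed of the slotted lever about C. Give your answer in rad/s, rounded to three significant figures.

2.28

ω = 3.079 rad/s (from 0.49 rev/s).
Crank pin A relative to C: A = (d + r cosθ, r sinθ); lever angle φ = atan2(r sinθ, d + r cosθ).
Differentiating tanφ: φ̇ = rω(d cosθ + r)/(d² + r² + 2dr cosθ).
d² + r² + 2dr cosθ = |CA|² = 0.0083824 m²;  d cosθ + r = -0.086028 m.
|ω_lever| = |0.0722·3.079·-0.086028| / 0.0083824 = 2.2813 rad/s.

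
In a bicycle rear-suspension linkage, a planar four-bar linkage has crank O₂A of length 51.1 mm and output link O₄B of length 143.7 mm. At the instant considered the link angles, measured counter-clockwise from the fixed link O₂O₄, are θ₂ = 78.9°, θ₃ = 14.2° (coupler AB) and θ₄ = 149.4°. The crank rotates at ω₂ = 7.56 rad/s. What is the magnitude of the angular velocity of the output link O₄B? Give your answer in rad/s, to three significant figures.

3.45

ω₂ = 7.56 rad/s
Differentiating the loop-closure r₂e^{iθ₂}+r₃e^{iθ₃}=r₁+r₄e^{iθ₄} gives r₂ω₂e^{iθ₂}+r₃ω₃e^{iθ₃}=r₄ω₄e^{iθ₄}.
Eliminating the other unknown: ω₄ = r₂ω₂ sin(θ₂−θ₃) / [r₄ sin(θ₄−θ₃)].
Numerator sine = +0.90408; denominator sine = +0.70463.
Result = 0.0511·7.56·(+0.90408) / (0.1437·(+0.70463)) = +3.4493 rad/s; magnitude 3.4493 rad/s.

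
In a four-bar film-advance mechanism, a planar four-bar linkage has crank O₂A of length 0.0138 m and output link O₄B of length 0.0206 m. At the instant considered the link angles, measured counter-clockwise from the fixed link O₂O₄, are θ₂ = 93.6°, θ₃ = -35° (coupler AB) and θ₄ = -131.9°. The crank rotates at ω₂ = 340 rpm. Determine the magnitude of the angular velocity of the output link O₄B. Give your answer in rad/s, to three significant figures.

ω₂ = 35.6 rad/s (from 340 rpm).
Differentiating the loop-closure r₂e^{iθ₂}+r₃e^{iθ₃}=r₁+r₄e^{iθ₄} gives r₂ω₂e^{iθ₂}+r₃ω₃e^{iθ₃}=r₄ω₄e^{iθ₄}.
Eliminating the other unknown: ω₄ = r₂ω₂ sin(θ₂−θ₃) / [r₄ sin(θ₄−θ₃)].
Numerator sine = +0.78152; denominator sine = -0.99276.
Result = 0.0138·35.6·(+0.78152) / (0.0206·(-0.99276)) = -18.777 rad/s; magnitude 18.777 rad/s.

18.8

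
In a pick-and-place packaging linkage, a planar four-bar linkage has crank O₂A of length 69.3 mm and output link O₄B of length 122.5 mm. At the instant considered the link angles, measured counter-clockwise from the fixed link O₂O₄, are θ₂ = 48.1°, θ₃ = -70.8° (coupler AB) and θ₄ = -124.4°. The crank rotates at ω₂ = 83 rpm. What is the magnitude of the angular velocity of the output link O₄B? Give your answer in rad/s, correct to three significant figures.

ω₂ = 8.692 rad/s (from 83 rpm).
Differentiating the loop-closure r₂e^{iθ₂}+r₃e^{iθ₃}=r₁+r₄e^{iθ₄} gives r₂ω₂e^{iθ₂}+r₃ω₃e^{iθ₃}=r₄ω₄e^{iθ₄}.
Eliminating the other unknown: ω₄ = r₂ω₂ sin(θ₂−θ₃) / [r₄ sin(θ₄−θ₃)].
Numerator sine = +0.87546; denominator sine = -0.80489.
Result = 0.0693·8.692·(+0.87546) / (0.1225·(-0.80489)) = -5.3482 rad/s; magnitude 5.3482 rad/s.

5.35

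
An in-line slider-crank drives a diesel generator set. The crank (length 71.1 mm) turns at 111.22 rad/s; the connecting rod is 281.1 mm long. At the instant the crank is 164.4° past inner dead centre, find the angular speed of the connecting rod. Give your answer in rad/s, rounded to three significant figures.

ω = 111.2 rad/s
The rod makes angle φ with the slider axis where L sinφ = r sinθ; differentiating, L cosφ·φ̇ = r ω cosθ.
L cosφ = √(L² − r² sin²θ) = 0.28045 m.
|ω_rod| = r ω |cosθ| / √(L² − r² sin²θ) = 0.0711·111.2·0.96316/0.28045 = 27.158 rad/s.

27.2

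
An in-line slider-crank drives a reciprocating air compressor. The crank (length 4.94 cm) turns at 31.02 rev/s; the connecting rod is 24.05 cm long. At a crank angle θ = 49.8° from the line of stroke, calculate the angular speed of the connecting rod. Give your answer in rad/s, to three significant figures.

ω = 194.9 rad/s (converted from 31.02 rev/s).
The rod makes angle φ with the slider axis where L sinφ = r sinθ; differentiating, L cosφ·φ̇ = r ω cosθ.
L cosφ = √(L² − r² sin²θ) = 0.23752 m.
|ω_rod| = r ω |cosθ| / √(L² − r² sin²θ) = 0.0494·194.9·0.64546/0.23752 = 26.165 rad/s.

26.2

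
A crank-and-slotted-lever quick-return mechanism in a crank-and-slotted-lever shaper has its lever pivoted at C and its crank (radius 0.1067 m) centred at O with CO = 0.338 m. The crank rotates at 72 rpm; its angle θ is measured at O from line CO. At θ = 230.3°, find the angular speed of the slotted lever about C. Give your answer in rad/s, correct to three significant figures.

1.10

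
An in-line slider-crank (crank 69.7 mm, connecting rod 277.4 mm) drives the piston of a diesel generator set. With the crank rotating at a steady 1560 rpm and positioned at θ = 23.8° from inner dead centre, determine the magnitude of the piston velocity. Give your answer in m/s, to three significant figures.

5.66

ω = 2π·1560/60 = 163.4 rad/s
For an in-line slider-crank, x = r cosθ + √(L² − r² sin²θ), so v = −rω sinθ·[1 + r cosθ/√(L² − r² sin²θ)].
With r = 0.0697 m, L = 0.2774 m, θ = 23.8°: √(L² − r² sin²θ) = 0.27597 m.
v = −0.0697·163.4·0.40355·[1 + 0.0697·0.91496/0.27597] = -5.6567 m/s.
|v| = 5.6567 m/s.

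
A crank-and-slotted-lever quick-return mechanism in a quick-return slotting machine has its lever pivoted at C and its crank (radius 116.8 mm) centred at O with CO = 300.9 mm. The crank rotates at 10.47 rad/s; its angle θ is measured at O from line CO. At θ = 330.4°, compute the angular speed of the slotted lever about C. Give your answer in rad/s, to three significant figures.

ω = 10.47 rad/s
Crank pin A relative to C: A = (d + r cosθ, r sinθ); lever angle φ = atan2(r sinθ, d + r cosθ).
Differentiating tanφ: φ̇ = rω(d cosθ + r)/(d² + r² + 2dr cosθ).
d² + r² + 2dr cosθ = |CA|² = 0.1653 m²;  d cosθ + r = +0.37843 m.
|ω_lever| = |0.1168·10.47·+0.37843| / 0.1653 = 2.7996 rad/s.

2.80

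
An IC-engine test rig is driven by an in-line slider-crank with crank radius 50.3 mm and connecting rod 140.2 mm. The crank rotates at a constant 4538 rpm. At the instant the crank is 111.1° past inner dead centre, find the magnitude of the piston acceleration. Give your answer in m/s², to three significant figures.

ω = 2π·4538/60 = 475.2 rad/s
x(θ) = r cosθ + √(L² − r² sin²θ); with ω constant, a = ω²·d²x/dθ².
d²x/dθ² = −r cosθ − r²(cos2θ)/√u − r⁴ sin²2θ/(4u^{3/2}),  u = L² − r² sin²θ = 0.0174538 m².
Substituting r = 0.0503 m, L = 0.1402 m, θ = 111.1°: d²x/dθ² = +0.031982 m.
a = ω²·d²x/dθ² = (475.2)²·(+0.031982) = +7222.5 m/s²;  |a| = 7222.5 m/s².

7220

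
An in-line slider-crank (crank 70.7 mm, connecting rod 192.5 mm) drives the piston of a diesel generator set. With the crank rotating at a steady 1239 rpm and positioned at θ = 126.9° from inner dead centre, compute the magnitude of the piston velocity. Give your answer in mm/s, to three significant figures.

ω = 2π·1239/60 = 129.7 rad/s
For an in-line slider-crank, x = r cosθ + √(L² − r² sin²θ), so v = −rω sinθ·[1 + r cosθ/√(L² − r² sin²θ)].
With r = 0.0707 m, L = 0.1925 m, θ = 126.9°: √(L² − r² sin²θ) = 0.18401 m.
v = −0.0707·129.7·0.79968·[1 + 0.0707·-0.60042/0.18401] = -5.6434 m/s.
|v| = 5.6434 m/s = 5643.4 mm/s.

5640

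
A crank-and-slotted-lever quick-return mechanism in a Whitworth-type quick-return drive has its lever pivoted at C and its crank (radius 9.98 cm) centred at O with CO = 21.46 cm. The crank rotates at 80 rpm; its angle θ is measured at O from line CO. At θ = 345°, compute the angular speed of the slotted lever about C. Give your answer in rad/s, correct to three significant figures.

2.64

ω = 8.378 rad/s (from 80 rpm).
Crank pin A relative to C: A = (d + r cosθ, r sinθ); lever angle φ = atan2(r sinθ, d + r cosθ).
Differentiating tanφ: φ̇ = rω(d cosθ + r)/(d² + r² + 2dr cosθ).
d² + r² + 2dr cosθ = |CA|² = 0.0973878 m²;  d cosθ + r = +0.30709 m.
|ω_lever| = |0.0998·8.378·+0.30709| / 0.0973878 = 2.6364 rad/s.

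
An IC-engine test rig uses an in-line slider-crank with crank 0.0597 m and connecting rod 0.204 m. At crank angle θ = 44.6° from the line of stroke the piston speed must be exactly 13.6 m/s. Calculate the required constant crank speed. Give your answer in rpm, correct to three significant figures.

2550

For an in-line slider-crank, |v_piston| = rω|sinθ|·[1 + r cosθ/√(L² − r² sin²θ)].
With r = 0.0597 m, L = 0.204 m, θ = 44.6°: the bracketed kinematic factor |dx/dθ| = 0.050844 m.
ω = v/|dx/dθ| = 13.6/0.050844 = 267.49 rad/s.
N = 60ω/(2π) = 2554.3 rpm.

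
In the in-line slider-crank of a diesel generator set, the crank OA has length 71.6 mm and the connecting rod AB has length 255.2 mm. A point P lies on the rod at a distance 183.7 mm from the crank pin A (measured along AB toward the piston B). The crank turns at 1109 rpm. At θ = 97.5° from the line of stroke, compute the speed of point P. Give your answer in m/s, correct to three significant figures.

ω = 116.1 rad/s.  Crank-pin speed |V_A| = rω = 8.3152 m/s, perpendicular to OA.
Rod angle: sinφ = −(r/L) sinθ ⇒ φ = -16.151°; ω_rod = −rω cosθ/√(L²−r²sin²θ) = +4.4277 rad/s.
V_P = V_A + ω_rod × AP, with AP = 0.1837 m along the rod.
Components: V_Px = −rω sinθ − a·ω_rod·sinφ = -8.0178 m/s;  V_Py = rω cosθ + a·ω_rod·cosφ = -0.30409 m/s.
|V_P| = √(V_Px² + V_Py²) = 8.0236 m/s.

8.02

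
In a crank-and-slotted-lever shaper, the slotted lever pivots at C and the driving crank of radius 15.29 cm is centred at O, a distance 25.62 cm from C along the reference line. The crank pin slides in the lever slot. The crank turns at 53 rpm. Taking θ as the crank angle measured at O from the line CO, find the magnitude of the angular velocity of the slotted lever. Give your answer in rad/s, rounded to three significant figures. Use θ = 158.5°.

ω = 5.55 rad/s (from 53 rpm).
Crank pin A relative to C: A = (d + r cosθ, r sinθ); lever angle φ = atan2(r sinθ, d + r cosθ).
Differentiating tanφ: φ̇ = rω(d cosθ + r)/(d² + r² + 2dr cosθ).
d² + r² + 2dr cosθ = |CA|² = 0.0161224 m²;  d cosθ + r = -0.085473 m.
|ω_lever| = |0.1529·5.55·-0.085473| / 0.0161224 = 4.499 rad/s.

4.50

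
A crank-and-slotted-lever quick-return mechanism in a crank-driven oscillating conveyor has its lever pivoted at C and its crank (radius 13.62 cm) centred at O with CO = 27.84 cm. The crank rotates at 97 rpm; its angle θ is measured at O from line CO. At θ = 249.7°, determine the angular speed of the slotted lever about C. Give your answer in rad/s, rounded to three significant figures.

ω = 10.16 rad/s (from 97 rpm).
Crank pin A relative to C: A = (d + r cosθ, r sinθ); lever angle φ = atan2(r sinθ, d + r cosθ).
Differentiating tanφ: φ̇ = rω(d cosθ + r)/(d² + r² + 2dr cosθ).
d² + r² + 2dr cosθ = |CA|² = 0.0697467 m²;  d cosθ + r = +0.039613 m.
|ω_lever| = |0.1362·10.16·+0.039613| / 0.0697467 = 0.78576 rad/s.

0.786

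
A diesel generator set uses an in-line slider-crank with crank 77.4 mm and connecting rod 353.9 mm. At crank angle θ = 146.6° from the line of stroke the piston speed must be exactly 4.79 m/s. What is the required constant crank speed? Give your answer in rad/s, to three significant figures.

138

For an in-line slider-crank, |v_piston| = rω|sinθ|·[1 + r cosθ/√(L² − r² sin²θ)].
With r = 0.0774 m, L = 0.3539 m, θ = 146.6°: the bracketed kinematic factor |dx/dθ| = 0.034771 m.
ω = v/|dx/dθ| = 4.79/0.034771 = 137.76 rad/s.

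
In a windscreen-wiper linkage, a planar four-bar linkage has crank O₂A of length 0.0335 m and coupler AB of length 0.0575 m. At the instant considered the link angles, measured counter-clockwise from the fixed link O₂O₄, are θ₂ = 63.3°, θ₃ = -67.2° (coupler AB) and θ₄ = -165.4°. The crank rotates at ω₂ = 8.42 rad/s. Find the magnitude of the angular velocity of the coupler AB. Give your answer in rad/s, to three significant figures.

ω₂ = 8.42 rad/s
Differentiating the loop-closure r₂e^{iθ₂}+r₃e^{iθ₃}=r₁+r₄e^{iθ₄} gives r₂ω₂e^{iθ₂}+r₃ω₃e^{iθ₃}=r₄ω₄e^{iθ₄}.
Eliminating the other unknown: ω₃ = r₂ω₂ sin(θ₄−θ₂) / [r₃ sin(θ₃−θ₄)].
Numerator sine = +0.75126; denominator sine = +0.98978.
Result = 0.0335·8.42·(+0.75126) / (0.0575·(+0.98978)) = +3.7234 rad/s; magnitude 3.7234 rad/s.

3.72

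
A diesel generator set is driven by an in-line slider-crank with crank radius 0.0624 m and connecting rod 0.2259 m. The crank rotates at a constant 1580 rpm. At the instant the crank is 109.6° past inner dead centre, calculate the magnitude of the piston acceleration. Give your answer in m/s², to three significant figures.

948

ω = 2π·1580/60 = 165.5 rad/s
x(θ) = r cosθ + √(L² − r² sin²θ); with ω constant, a = ω²·d²x/dθ².
d²x/dθ² = −r cosθ − r²(cos2θ)/√u − r⁴ sin²2θ/(4u^{3/2}),  u = L² − r² sin²θ = 0.0475752 m².
Substituting r = 0.0624 m, L = 0.2259 m, θ = 109.6°: d²x/dθ² = +0.03462 m.
a = ω²·d²x/dθ² = (165.5)²·(+0.03462) = +947.77 m/s²;  |a| = 947.77 m/s².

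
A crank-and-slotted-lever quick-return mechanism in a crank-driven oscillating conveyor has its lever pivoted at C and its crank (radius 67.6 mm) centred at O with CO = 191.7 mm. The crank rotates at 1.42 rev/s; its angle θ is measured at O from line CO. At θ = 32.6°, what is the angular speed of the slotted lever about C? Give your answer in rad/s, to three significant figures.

ω = 8.922 rad/s (from 1.42 rev/s).
Crank pin A relative to C: A = (d + r cosθ, r sinθ); lever angle φ = atan2(r sinθ, d + r cosθ).
Differentiating tanφ: φ̇ = rω(d cosθ + r)/(d² + r² + 2dr cosθ).
d² + r² + 2dr cosθ = |CA|² = 0.0631532 m²;  d cosθ + r = +0.2291 m.
|ω_lever| = |0.0676·8.922·+0.2291| / 0.0631532 = 2.188 rad/s.

2.19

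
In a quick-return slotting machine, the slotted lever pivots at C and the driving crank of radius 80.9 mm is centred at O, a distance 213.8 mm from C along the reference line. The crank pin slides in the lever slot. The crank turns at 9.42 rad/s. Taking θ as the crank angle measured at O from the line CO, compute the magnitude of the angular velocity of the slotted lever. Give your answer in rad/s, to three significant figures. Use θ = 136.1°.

ω = 9.42 rad/s
Crank pin A relative to C: A = (d + r cosθ, r sinθ); lever angle φ = atan2(r sinθ, d + r cosθ).
Differentiating tanφ: φ̇ = rω(d cosθ + r)/(d² + r² + 2dr cosθ).
d² + r² + 2dr cosθ = |CA|² = 0.0273293 m²;  d cosθ + r = -0.073154 m.
|ω_lever| = |0.0809·9.42·-0.073154| / 0.0273293 = 2.0399 rad/s.

2.04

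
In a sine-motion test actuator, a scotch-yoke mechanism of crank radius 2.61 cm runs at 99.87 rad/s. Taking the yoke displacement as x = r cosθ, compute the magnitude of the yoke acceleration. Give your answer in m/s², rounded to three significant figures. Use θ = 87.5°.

11.4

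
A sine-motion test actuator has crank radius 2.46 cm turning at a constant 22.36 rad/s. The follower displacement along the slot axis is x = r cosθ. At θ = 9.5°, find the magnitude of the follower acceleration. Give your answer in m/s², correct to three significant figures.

ω = 22.36 rad/s
x = r cosθ ⇒ ẍ = −rω² cosθ (ω constant).
|a| = rω²|cosθ| = 0.0246·(22.36)²·|cos 9.5°| = 12.131 m/s².

12.1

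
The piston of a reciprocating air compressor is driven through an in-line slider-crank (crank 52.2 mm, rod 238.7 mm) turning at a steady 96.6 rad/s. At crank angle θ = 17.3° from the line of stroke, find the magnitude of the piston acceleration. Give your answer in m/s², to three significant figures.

553

ω = 96.6 rad/s
x(θ) = r cosθ + √(L² − r² sin²θ); with ω constant, a = ω²·d²x/dθ².
d²x/dθ² = −r cosθ − r²(cos2θ)/√u − r⁴ sin²2θ/(4u^{3/2}),  u = L² − r² sin²θ = 0.0567367 m².
Substituting r = 0.0522 m, L = 0.2387 m, θ = 17.3°: d²x/dθ² = -0.059299 m.
a = ω²·d²x/dθ² = (96.6)²·(-0.059299) = -553.35 m/s²;  |a| = 553.35 m/s².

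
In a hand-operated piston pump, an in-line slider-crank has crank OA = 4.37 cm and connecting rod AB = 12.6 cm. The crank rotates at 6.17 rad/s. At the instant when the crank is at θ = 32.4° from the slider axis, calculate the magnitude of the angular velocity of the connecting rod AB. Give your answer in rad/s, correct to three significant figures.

ω = 6.17 rad/s
The rod makes angle φ with the slider axis where L sinφ = r sinθ; differentiating, L cosφ·φ̇ = r ω cosθ.
L cosφ = √(L² − r² sin²θ) = 0.12381 m.
|ω_rod| = r ω |cosθ| / √(L² − r² sin²θ) = 0.0437·6.17·0.84433/0.12381 = 1.8388 rad/s.

1.84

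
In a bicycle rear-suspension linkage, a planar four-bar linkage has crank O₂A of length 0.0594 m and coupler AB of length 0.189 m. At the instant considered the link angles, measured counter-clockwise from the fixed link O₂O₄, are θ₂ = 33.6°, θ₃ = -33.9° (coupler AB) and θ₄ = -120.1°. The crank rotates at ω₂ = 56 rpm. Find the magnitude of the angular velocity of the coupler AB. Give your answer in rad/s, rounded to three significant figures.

ω₂ = 5.864 rad/s (from 56 rpm).
Differentiating the loop-closure r₂e^{iθ₂}+r₃e^{iθ₃}=r₁+r₄e^{iθ₄} gives r₂ω₂e^{iθ₂}+r₃ω₃e^{iθ₃}=r₄ω₄e^{iθ₄}.
Eliminating the other unknown: ω₃ = r₂ω₂ sin(θ₄−θ₂) / [r₃ sin(θ₃−θ₄)].
Numerator sine = -0.44307; denominator sine = +0.99780.
Result = 0.0594·5.864·(-0.44307) / (0.189·(+0.99780)) = -0.81841 rad/s; magnitude 0.81841 rad/s.

0.818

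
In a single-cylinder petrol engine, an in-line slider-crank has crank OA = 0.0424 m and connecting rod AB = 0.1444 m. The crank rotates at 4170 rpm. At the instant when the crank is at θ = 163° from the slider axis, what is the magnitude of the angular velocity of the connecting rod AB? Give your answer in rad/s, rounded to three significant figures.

123

ω = 436.7 rad/s (converted from 4170 rpm).
The rod makes angle φ with the slider axis where L sinφ = r sinθ; differentiating, L cosφ·φ̇ = r ω cosθ.
L cosφ = √(L² − r² sin²θ) = 0.14387 m.
|ω_rod| = r ω |cosθ| / √(L² − r² sin²θ) = 0.0424·436.7·0.95630/0.14387 = 123.07 rad/s.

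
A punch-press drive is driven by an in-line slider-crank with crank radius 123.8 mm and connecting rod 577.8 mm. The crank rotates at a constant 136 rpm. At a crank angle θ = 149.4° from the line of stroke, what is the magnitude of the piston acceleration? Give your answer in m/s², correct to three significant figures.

ω = 2π·136/60 = 14.24 rad/s
x(θ) = r cosθ + √(L² − r² sin²θ); with ω constant, a = ω²·d²x/dθ².
d²x/dθ² = −r cosθ − r²(cos2θ)/√u − r⁴ sin²2θ/(4u^{3/2}),  u = L² − r² sin²θ = 0.329881 m².
Substituting r = 0.1238 m, L = 0.5778 m, θ = 149.4°: d²x/dθ² = +0.093466 m.
a = ω²·d²x/dθ² = (14.24)²·(+0.093466) = +18.958 m/s²;  |a| = 18.958 m/s².

19.0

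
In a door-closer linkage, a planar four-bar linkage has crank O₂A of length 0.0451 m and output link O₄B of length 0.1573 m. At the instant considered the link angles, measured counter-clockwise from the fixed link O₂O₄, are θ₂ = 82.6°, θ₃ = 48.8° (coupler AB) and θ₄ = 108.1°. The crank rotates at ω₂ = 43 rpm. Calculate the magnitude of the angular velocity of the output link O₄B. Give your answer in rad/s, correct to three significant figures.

0.835

ω₂ = 4.503 rad/s (from 43 rpm).
Differentiating the loop-closure r₂e^{iθ₂}+r₃e^{iθ₃}=r₁+r₄e^{iθ₄} gives r₂ω₂e^{iθ₂}+r₃ω₃e^{iθ₃}=r₄ω₄e^{iθ₄}.
Eliminating the other unknown: ω₄ = r₂ω₂ sin(θ₂−θ₃) / [r₄ sin(θ₄−θ₃)].
Numerator sine = +0.55630; denominator sine = +0.85985.
Result = 0.0451·4.503·(+0.55630) / (0.1573·(+0.85985)) = +0.83527 rad/s; magnitude 0.83527 rad/s.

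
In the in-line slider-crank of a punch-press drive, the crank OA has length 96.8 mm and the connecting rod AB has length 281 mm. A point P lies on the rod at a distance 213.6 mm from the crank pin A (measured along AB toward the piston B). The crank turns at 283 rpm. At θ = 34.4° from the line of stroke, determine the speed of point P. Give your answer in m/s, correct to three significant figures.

ω = 29.64 rad/s.  Crank-pin speed |V_A| = rω = 2.8687 m/s, perpendicular to OA.
Rod angle: sinφ = −(r/L) sinθ ⇒ φ = -11.223°; ω_rod = −rω cosθ/√(L²−r²sin²θ) = -8.5878 rad/s.
V_P = V_A + ω_rod × AP, with AP = 0.2136 m along the rod.
Components: V_Px = −rω sinθ − a·ω_rod·sinφ = -1.9777 m/s;  V_Py = rω cosθ + a·ω_rod·cosφ = +0.56775 m/s.
|V_P| = √(V_Px² + V_Py²) = 2.0576 m/s.

2.06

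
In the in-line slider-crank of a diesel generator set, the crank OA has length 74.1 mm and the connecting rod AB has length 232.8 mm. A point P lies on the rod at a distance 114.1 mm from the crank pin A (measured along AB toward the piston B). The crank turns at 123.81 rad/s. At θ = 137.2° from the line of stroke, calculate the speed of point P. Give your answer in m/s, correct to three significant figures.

6.49

ω = 123.8 rad/s.  Crank-pin speed |V_A| = rω = 9.1743 m/s, perpendicular to OA.
Rod angle: sinφ = −(r/L) sinθ ⇒ φ = -12.490°; ω_rod = −rω cosθ/√(L²−r²sin²θ) = +29.616 rad/s.
V_P = V_A + ω_rod × AP, with AP = 0.1141 m along the rod.
Components: V_Px = −rω sinθ − a·ω_rod·sinφ = -5.5026 m/s;  V_Py = rω cosθ + a·ω_rod·cosφ = -3.4322 m/s.
|V_P| = √(V_Px² + V_Py²) = 6.4853 m/s.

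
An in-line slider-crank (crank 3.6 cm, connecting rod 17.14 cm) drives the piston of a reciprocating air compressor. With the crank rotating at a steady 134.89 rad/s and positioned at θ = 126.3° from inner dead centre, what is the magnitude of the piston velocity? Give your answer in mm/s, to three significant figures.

ω = 134.9 rad/s
For an in-line slider-crank, x = r cosθ + √(L² − r² sin²θ), so v = −rω sinθ·[1 + r cosθ/√(L² − r² sin²θ)].
With r = 0.036 m, L = 0.1714 m, θ = 126.3°: √(L² − r² sin²θ) = 0.16893 m.
v = −0.036·134.9·0.80593·[1 + 0.036·-0.59201/0.16893] = -3.4199 m/s.
|v| = 3.4199 m/s = 3419.9 mm/s.

3420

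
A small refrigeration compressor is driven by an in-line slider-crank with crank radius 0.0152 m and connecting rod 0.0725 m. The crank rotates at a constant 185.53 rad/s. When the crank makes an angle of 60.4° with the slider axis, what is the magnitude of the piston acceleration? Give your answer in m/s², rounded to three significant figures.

ω = 185.5 rad/s
x(θ) = r cosθ + √(L² − r² sin²θ); with ω constant, a = ω²·d²x/dθ².
d²x/dθ² = −r cosθ − r²(cos2θ)/√u − r⁴ sin²2θ/(4u^{3/2}),  u = L² − r² sin²θ = 0.00508158 m².
Substituting r = 0.0152 m, L = 0.0725 m, θ = 60.4°: d²x/dθ² = -0.0058755 m.
a = ω²·d²x/dθ² = (185.5)²·(-0.0058755) = -202.24 m/s²;  |a| = 202.24 m/s².

202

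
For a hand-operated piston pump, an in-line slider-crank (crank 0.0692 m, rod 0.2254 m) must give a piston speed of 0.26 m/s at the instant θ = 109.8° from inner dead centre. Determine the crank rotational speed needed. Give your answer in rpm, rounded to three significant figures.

For an in-line slider-crank, |v_piston| = rω|sinθ|·[1 + r cosθ/√(L² − r² sin²θ)].
With r = 0.0692 m, L = 0.2254 m, θ = 109.8°: the bracketed kinematic factor |dx/dθ| = 0.058036 m.
ω = v/|dx/dθ| = 0.26/0.058036 = 4.4799 rad/s.
N = 60ω/(2π) = 42.78 rpm.

42.8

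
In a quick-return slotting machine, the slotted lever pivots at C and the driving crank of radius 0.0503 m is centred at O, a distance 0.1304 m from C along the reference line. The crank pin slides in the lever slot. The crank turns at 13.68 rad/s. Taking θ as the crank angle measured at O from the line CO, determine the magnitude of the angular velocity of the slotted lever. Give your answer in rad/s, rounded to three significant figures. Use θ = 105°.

ω = 13.68 rad/s
Crank pin A relative to C: A = (d + r cosθ, r sinθ); lever angle φ = atan2(r sinθ, d + r cosθ).
Differentiating tanφ: φ̇ = rω(d cosθ + r)/(d² + r² + 2dr cosθ).
d² + r² + 2dr cosθ = |CA|² = 0.016139 m²;  d cosθ + r = +0.01655 m.
|ω_lever| = |0.0503·13.68·+0.01655| / 0.016139 = 0.70563 rad/s.

0.706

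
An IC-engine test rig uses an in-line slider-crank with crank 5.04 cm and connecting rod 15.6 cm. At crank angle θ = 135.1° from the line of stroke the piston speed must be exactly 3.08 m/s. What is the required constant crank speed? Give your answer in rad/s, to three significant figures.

113

For an in-line slider-crank, |v_piston| = rω|sinθ|·[1 + r cosθ/√(L² − r² sin²θ)].
With r = 0.0504 m, L = 0.156 m, θ = 135.1°: the bracketed kinematic factor |dx/dθ| = 0.027214 m.
ω = v/|dx/dθ| = 3.08/0.027214 = 113.18 rad/s.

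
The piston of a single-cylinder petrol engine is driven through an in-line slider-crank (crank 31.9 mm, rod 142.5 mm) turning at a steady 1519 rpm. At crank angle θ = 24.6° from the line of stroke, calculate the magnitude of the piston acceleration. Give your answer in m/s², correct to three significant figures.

854

ω = 2π·1519/60 = 159.1 rad/s
x(θ) = r cosθ + √(L² − r² sin²θ); with ω constant, a = ω²·d²x/dθ².
d²x/dθ² = −r cosθ − r²(cos2θ)/√u − r⁴ sin²2θ/(4u^{3/2}),  u = L² − r² sin²θ = 0.0201299 m².
Substituting r = 0.0319 m, L = 0.1425 m, θ = 24.6°: d²x/dθ² = -0.033743 m.
a = ω²·d²x/dθ² = (159.1)²·(-0.033743) = -853.8 m/s²;  |a| = 853.8 m/s².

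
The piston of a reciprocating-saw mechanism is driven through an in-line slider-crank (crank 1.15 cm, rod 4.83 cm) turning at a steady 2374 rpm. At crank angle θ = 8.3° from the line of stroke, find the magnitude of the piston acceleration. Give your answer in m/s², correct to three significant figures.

866

ω = 2π·2374/60 = 248.6 rad/s
x(θ) = r cosθ + √(L² − r² sin²θ); with ω constant, a = ω²·d²x/dθ².
d²x/dθ² = −r cosθ − r²(cos2θ)/√u − r⁴ sin²2θ/(4u^{3/2}),  u = L² − r² sin²θ = 0.00233013 m².
Substituting r = 0.0115 m, L = 0.0483 m, θ = 8.3°: d²x/dθ² = -0.014008 m.
a = ω²·d²x/dθ² = (248.6)²·(-0.014008) = -865.77 m/s²;  |a| = 865.77 m/s².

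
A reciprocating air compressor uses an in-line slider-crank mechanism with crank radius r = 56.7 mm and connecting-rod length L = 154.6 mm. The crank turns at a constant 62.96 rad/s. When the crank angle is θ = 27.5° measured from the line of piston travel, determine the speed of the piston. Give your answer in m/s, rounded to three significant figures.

2.19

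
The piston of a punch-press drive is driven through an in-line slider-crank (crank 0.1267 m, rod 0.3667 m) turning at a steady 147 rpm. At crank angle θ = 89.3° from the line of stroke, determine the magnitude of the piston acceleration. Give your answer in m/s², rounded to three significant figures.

10.7

ω = 2π·147/60 = 15.39 rad/s
x(θ) = r cosθ + √(L² − r² sin²θ); with ω constant, a = ω²·d²x/dθ².
d²x/dθ² = −r cosθ − r²(cos2θ)/√u − r⁴ sin²2θ/(4u^{3/2}),  u = L² − r² sin²θ = 0.118418 m².
Substituting r = 0.1267 m, L = 0.3667 m, θ = 89.3°: d²x/dθ² = +0.045086 m.
a = ω²·d²x/dθ² = (15.39)²·(+0.045086) = +10.684 m/s²;  |a| = 10.684 m/s².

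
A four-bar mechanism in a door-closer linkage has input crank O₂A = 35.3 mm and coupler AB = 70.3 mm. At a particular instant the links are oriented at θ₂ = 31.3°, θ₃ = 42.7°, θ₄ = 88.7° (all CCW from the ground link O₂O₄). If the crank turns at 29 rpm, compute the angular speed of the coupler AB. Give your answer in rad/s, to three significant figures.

ω₂ = 3.037 rad/s (from 29 rpm).
Differentiating the loop-closure r₂e^{iθ₂}+r₃e^{iθ₃}=r₁+r₄e^{iθ₄} gives r₂ω₂e^{iθ₂}+r₃ω₃e^{iθ₃}=r₄ω₄e^{iθ₄}.
Eliminating the other unknown: ω₃ = r₂ω₂ sin(θ₄−θ₂) / [r₃ sin(θ₃−θ₄)].
Numerator sine = +0.84245; denominator sine = -0.71934.
Result = 0.0353·3.037·(+0.84245) / (0.0703·(-0.71934)) = -1.7859 rad/s; magnitude 1.7859 rad/s.

1.79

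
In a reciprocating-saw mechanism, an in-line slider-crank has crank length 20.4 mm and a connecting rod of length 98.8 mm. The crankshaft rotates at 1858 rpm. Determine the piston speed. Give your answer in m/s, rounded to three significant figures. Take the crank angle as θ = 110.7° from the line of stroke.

ω = 2π·1858/60 = 194.6 rad/s
For an in-line slider-crank, x = r cosθ + √(L² − r² sin²θ), so v = −rω sinθ·[1 + r cosθ/√(L² − r² sin²θ)].
With r = 0.0204 m, L = 0.0988 m, θ = 110.7°: √(L² − r² sin²θ) = 0.09694 m.
v = −0.0204·194.6·0.93544·[1 + 0.0204·-0.35347/0.09694] = -3.4368 m/s.
|v| = 3.4368 m/s.

3.44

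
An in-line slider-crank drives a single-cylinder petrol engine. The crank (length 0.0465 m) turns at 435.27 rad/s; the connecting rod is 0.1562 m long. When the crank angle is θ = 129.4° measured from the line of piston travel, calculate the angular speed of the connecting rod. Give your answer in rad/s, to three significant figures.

ω = 435.3 rad/s
The rod makes angle φ with the slider axis where L sinφ = r sinθ; differentiating, L cosφ·φ̇ = r ω cosθ.
L cosφ = √(L² − r² sin²θ) = 0.15201 m.
|ω_rod| = r ω |cosθ| / √(L² − r² sin²θ) = 0.0465·435.3·0.63473/0.15201 = 84.514 rad/s.

84.5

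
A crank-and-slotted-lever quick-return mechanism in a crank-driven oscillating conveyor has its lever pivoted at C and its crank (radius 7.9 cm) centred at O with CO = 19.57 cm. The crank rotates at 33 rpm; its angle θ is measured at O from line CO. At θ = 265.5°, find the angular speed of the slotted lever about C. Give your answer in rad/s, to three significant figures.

ω = 3.456 rad/s (from 33 rpm).
Crank pin A relative to C: A = (d + r cosθ, r sinθ); lever angle φ = atan2(r sinθ, d + r cosθ).
Differentiating tanφ: φ̇ = rω(d cosθ + r)/(d² + r² + 2dr cosθ).
d² + r² + 2dr cosθ = |CA|² = 0.0421135 m²;  d cosθ + r = +0.063646 m.
|ω_lever| = |0.079·3.456·+0.063646| / 0.0421135 = 0.41259 rad/s.

0.413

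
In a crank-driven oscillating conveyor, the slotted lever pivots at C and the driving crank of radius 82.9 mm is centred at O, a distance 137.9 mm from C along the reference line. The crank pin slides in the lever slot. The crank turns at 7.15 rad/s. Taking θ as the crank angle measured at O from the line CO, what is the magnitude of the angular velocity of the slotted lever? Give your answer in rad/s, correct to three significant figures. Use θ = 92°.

1.84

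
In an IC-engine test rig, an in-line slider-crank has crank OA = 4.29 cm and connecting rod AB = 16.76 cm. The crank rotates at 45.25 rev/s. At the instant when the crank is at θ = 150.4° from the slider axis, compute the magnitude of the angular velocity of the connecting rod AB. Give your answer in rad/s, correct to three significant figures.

63.8

ω = 284.3 rad/s (converted from 45.25 rev/s).
The rod makes angle φ with the slider axis where L sinφ = r sinθ; differentiating, L cosφ·φ̇ = r ω cosθ.
L cosφ = √(L² − r² sin²θ) = 0.16626 m.
|ω_rod| = r ω |cosθ| / √(L² − r² sin²θ) = 0.0429·284.3·0.86949/0.16626 = 63.789 rad/s.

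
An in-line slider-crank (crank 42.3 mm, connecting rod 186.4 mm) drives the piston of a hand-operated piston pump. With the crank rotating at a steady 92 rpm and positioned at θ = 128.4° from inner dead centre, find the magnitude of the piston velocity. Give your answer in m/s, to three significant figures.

0.274

ω = 2π·92/60 = 9.634 rad/s
For an in-line slider-crank, x = r cosθ + √(L² − r² sin²θ), so v = −rω sinθ·[1 + r cosθ/√(L² − r² sin²θ)].
With r = 0.0423 m, L = 0.1864 m, θ = 128.4°: √(L² − r² sin²θ) = 0.18343 m.
v = −0.0423·9.634·0.78369·[1 + 0.0423·-0.62115/0.18343] = -0.27363 m/s.
|v| = 0.27363 m/s.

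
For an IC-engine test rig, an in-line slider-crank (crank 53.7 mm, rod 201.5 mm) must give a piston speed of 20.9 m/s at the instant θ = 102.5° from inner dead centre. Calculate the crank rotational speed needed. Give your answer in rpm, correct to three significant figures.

For an in-line slider-crank, |v_piston| = rω|sinθ|·[1 + r cosθ/√(L² − r² sin²θ)].
With r = 0.0537 m, L = 0.2015 m, θ = 102.5°: the bracketed kinematic factor |dx/dθ| = 0.049295 m.
ω = v/|dx/dθ| = 20.9/0.049295 = 423.98 rad/s.
N = 60ω/(2π) = 4048.7 rpm.

4050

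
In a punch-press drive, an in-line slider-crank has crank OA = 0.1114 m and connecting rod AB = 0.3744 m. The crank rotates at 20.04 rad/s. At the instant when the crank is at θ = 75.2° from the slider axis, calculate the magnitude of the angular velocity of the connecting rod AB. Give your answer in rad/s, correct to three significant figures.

ω = 20.04 rad/s
The rod makes angle φ with the slider axis where L sinφ = r sinθ; differentiating, L cosφ·φ̇ = r ω cosθ.
L cosφ = √(L² − r² sin²θ) = 0.35857 m.
|ω_rod| = r ω |cosθ| / √(L² − r² sin²θ) = 0.1114·20.04·0.25545/0.35857 = 1.5904 rad/s.

1.59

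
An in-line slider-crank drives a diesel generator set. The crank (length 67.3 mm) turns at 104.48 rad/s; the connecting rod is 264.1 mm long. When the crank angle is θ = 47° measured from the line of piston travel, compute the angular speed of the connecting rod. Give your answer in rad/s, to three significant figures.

18.5

ω = 104.5 rad/s
The rod makes angle φ with the slider axis where L sinφ = r sinθ; differentiating, L cosφ·φ̇ = r ω cosθ.
L cosφ = √(L² − r² sin²θ) = 0.25947 m.
|ω_rod| = r ω |cosθ| / √(L² − r² sin²θ) = 0.0673·104.5·0.68200/0.25947 = 18.482 rad/s.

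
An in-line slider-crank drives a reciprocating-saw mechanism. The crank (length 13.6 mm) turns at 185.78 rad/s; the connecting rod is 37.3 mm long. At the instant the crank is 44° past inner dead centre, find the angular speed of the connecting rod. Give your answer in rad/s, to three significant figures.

ω = 185.8 rad/s
The rod makes angle φ with the slider axis where L sinφ = r sinθ; differentiating, L cosφ·φ̇ = r ω cosθ.
L cosφ = √(L² − r² sin²θ) = 0.036084 m.
|ω_rod| = r ω |cosθ| / √(L² − r² sin²θ) = 0.0136·185.8·0.71934/0.036084 = 50.369 rad/s.

50.4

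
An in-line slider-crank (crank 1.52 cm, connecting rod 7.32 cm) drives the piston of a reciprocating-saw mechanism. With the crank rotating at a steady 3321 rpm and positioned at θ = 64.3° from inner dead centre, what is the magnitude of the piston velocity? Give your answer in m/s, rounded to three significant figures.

ω = 2π·3321/60 = 347.8 rad/s
For an in-line slider-crank, x = r cosθ + √(L² − r² sin²θ), so v = −rω sinθ·[1 + r cosθ/√(L² − r² sin²θ)].
With r = 0.0152 m, L = 0.0732 m, θ = 64.3°: √(L² − r² sin²θ) = 0.071907 m.
v = −0.0152·347.8·0.90108·[1 + 0.0152·0.43366/0.071907] = -5.1999 m/s.
|v| = 5.1999 m/s.

5.20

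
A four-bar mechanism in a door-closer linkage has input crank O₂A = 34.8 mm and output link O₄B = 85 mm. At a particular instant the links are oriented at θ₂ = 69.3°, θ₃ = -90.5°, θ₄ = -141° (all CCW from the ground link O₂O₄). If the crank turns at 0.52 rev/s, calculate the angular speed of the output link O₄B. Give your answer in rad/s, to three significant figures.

ω₂ = 3.267 rad/s (from 0.52 rev/s).
Differentiating the loop-closure r₂e^{iθ₂}+r₃e^{iθ₃}=r₁+r₄e^{iθ₄} gives r₂ω₂e^{iθ₂}+r₃ω₃e^{iθ₃}=r₄ω₄e^{iθ₄}.
Eliminating the other unknown: ω₄ = r₂ω₂ sin(θ₂−θ₃) / [r₄ sin(θ₄−θ₃)].
Numerator sine = +0.34530; denominator sine = -0.77162.
Result = 0.0348·3.267·(+0.34530) / (0.085·(-0.77162)) = -0.59859 rad/s; magnitude 0.59859 rad/s.

0.599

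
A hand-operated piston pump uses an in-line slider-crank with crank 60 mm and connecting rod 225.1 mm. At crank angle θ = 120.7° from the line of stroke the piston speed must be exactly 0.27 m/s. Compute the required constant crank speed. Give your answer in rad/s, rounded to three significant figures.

For an in-line slider-crank, |v_piston| = rω|sinθ|·[1 + r cosθ/√(L² − r² sin²θ)].
With r = 0.06 m, L = 0.2251 m, θ = 120.7°: the bracketed kinematic factor |dx/dθ| = 0.044378 m.
ω = v/|dx/dθ| = 0.27/0.044378 = 6.084 rad/s.

6.08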